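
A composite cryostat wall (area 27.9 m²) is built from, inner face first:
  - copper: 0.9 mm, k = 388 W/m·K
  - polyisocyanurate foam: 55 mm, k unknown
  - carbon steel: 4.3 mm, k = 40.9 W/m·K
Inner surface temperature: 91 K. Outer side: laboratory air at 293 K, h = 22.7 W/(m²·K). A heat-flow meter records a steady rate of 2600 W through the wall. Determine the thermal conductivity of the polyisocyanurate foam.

k ≈ 0.0259 W/(m·K)

Thermal resistances in series:
R_copper = L/(kA) = 0.0009/(388×27.9) = 8.314×10^-8 K/W
R_carbon steel = L/(kA) = 0.0043/(40.9×27.9) = 3.768×10^-6 K/W
R_outer film = 1/(h_o·A) = 1/(22.7×27.9) = 0.001579 K/W
Sum of known resistances R_other = 0.001583 K/W
Total R = ΔT/Q = 202/2600 = 0.07769 K/W
R_polyisocyanurate foam = R_total − R_other = 0.07611 K/W
k = L/(R·A) = 0.055/(0.07611×27.9)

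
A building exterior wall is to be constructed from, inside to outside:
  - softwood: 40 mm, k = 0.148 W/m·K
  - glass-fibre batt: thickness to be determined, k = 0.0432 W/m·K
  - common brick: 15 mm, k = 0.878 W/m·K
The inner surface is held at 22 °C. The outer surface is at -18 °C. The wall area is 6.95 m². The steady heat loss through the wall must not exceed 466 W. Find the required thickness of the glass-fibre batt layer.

L ≈ 13.4 mm

Model the wall as resistances in series:
R_softwood = L/(kA) = 0.04/(0.148×6.95) = 0.03889 K/W
R_common brick = L/(kA) = 0.015/(0.878×6.95) = 0.002458 K/W
Sum of the known resistances R_other = 0.04135 K/W
Required total resistance R_tot = ΔT/Q_allow = 40/466 = 0.08584 K/W
R_glass-fibre batt = R_tot − R_other = 0.04449 K/W
L = R·k·A = 0.04449×0.0432×6.95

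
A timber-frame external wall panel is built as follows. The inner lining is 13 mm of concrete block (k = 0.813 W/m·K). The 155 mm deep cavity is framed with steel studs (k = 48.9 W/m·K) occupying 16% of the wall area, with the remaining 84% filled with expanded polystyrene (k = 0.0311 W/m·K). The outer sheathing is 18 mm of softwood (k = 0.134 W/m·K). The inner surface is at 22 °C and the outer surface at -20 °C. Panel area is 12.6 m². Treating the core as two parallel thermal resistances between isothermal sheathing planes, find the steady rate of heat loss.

Sheathing layers in series; stud and cavity paths in parallel between them.
R_inner = 0.013/(0.813×12.6) = 0.001269 K/W
R_stud  = 0.155/(48.9×0.16×12.6) = 0.001572 K/W
R_cav   = 0.155/(0.0311×0.84×12.6) = 0.4709 K/W
1/R_core = 1/R_stud + 1/R_cav → R_core = 0.001567 K/W
R_outer = 0.018/(0.134×12.6) = 0.01066 K/W
R_total = 0.0135 K/W
Q = ΔT/R_total = 42/0.0135

Q ≈ 3110 W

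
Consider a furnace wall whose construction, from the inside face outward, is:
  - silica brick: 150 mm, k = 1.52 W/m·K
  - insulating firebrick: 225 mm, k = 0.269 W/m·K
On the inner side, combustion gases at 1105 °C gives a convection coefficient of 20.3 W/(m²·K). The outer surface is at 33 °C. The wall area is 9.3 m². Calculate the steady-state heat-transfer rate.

Series thermal resistances:
R_inner film = 1/(h_i·A) = 1/(20.3×9.3) = 0.005297 K/W
R_silica brick = L/(kA) = 0.15/(1.52×9.3) = 0.01061 K/W
R_insulating firebrick = L/(kA) = 0.225/(0.269×9.3) = 0.08994 K/W
R_total = 0.1058 K/W
Q = ΔT / R_total = 1072 / 0.1058

Q ≈ 10100 W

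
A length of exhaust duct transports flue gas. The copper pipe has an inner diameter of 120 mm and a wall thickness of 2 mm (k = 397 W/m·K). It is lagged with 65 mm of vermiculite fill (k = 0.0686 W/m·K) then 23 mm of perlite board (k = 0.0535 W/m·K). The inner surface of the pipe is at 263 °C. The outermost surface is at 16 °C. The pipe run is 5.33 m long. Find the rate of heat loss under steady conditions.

Q ≈ 610 W

Radial resistances (cylindrical: R_cond = ln(r_o/r_i)/(2πkL), R_conv = 1/(h·2πrL)):
R_copper pipe wall = ln(62/60)/(2π×397×5.33) = 2.466×10^-6 K/W
R_vermiculite fill = ln(127/62)/(2π×0.0686×5.33) = 0.3121 K/W
R_perlite board = ln(150/127)/(2π×0.0535×5.33) = 0.0929 K/W
R_total = 0.405 K/W
Q = ΔT/R_total = 247/0.405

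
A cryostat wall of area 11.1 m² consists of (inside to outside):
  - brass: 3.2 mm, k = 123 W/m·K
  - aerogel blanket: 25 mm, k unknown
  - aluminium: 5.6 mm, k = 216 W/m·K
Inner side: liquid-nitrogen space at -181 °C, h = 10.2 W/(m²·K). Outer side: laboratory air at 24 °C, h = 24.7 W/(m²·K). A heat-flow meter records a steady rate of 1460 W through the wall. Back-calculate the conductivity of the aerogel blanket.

k ≈ 0.0176 W/(m·K)

Series thermal resistances:
R_inner film = 1/(h_i·A) = 1/(10.2×11.1) = 0.008832 K/W
R_brass = L/(kA) = 0.0032/(123×11.1) = 2.344×10^-6 K/W
R_aluminium = L/(kA) = 0.0056/(216×11.1) = 2.336×10^-6 K/W
R_outer film = 1/(h_o·A) = 1/(24.7×11.1) = 0.003647 K/W
Sum of known resistances R_other = 0.01248 K/W
Total R = ΔT/Q = 205/1460 = 0.1404 K/W
R_aerogel blanket = R_total − R_other = 0.1279 K/W
k = L/(R·A) = 0.025/(0.1279×11.1)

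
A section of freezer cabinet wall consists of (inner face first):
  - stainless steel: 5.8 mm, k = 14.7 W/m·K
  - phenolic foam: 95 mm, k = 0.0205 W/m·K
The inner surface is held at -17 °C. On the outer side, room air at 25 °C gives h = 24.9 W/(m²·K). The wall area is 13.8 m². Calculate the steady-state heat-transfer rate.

Q ≈ 124 W

Thermal resistances in series:
R_stainless steel = L/(kA) = 0.0058/(14.7×13.8) = 2.859×10^-5 K/W
R_phenolic foam = L/(kA) = 0.095/(0.0205×13.8) = 0.3358 K/W
R_outer film = 1/(h_o·A) = 1/(24.9×13.8) = 0.00291 K/W
R_total = 0.3387 K/W
Q = ΔT / R_total = 42 / 0.3387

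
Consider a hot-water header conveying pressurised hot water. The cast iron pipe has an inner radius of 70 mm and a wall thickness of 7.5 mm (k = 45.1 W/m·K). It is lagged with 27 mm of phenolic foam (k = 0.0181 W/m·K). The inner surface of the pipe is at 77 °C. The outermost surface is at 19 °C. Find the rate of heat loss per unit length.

q′ ≈ 22.1 W/m

Cylindrical conduction, so R = ln(r₂/r₁)/(2πkL) per layer, in series:
R_cast iron pipe wall = ln(77.5/70)/(2π×45.1×1) = 3.592×10^-4 K/W
R_phenolic foam = ln(104.5/77.5)/(2π×0.0181×1) = 2.628 K/W
R_total = 2.629 K/W
Q = ΔT/R_total = 58/2.629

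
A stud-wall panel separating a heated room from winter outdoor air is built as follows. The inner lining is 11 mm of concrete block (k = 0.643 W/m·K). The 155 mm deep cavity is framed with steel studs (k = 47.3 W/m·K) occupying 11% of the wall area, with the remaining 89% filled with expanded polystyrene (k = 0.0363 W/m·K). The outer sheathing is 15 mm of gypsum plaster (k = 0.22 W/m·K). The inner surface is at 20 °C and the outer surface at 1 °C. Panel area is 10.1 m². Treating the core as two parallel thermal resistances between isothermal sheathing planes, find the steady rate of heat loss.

Q ≈ 1670 W

Sheathing layers in series; stud and cavity paths in parallel between them.
R_inner = 0.011/(0.643×10.1) = 0.001694 K/W
R_stud  = 0.155/(47.3×0.11×10.1) = 0.00295 K/W
R_cav   = 0.155/(0.0363×0.89×10.1) = 0.475 K/W
1/R_core = 1/R_stud + 1/R_cav → R_core = 0.002931 K/W
R_outer = 0.015/(0.22×10.1) = 0.006751 K/W
R_total = 0.01138 K/W
Q = ΔT/R_total = 19/0.01138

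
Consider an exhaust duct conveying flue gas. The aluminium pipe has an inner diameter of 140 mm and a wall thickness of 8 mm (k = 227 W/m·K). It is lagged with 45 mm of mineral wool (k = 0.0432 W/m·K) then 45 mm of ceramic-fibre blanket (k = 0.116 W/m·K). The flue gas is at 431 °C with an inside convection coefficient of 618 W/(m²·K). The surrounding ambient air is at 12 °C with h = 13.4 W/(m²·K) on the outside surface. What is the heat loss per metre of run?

For a radial system each layer contributes R = ln(r_out/r_in)/(2πkL); films add R = 1/(hA).
R_inner film = 1/(h_i·2πr₁L) = 1/(618×2π×0.07×1) = 0.003679 K/W
R_aluminium pipe wall = ln(78/70)/(2π×227×1) = 7.587×10^-5 K/W
R_mineral wool = ln(123/78)/(2π×0.0432×1) = 1.678 K/W
R_ceramic-fibre blanket = ln(168/123)/(2π×0.116×1) = 0.4278 K/W
R_outer film = 1/(h_o·2πr_oL) = 1/(13.4×2π×0.168×1) = 0.0707 K/W
R_total = 2.18 K/W
Q = ΔT/R_total = 419/2.18

q′ ≈ 192 W/m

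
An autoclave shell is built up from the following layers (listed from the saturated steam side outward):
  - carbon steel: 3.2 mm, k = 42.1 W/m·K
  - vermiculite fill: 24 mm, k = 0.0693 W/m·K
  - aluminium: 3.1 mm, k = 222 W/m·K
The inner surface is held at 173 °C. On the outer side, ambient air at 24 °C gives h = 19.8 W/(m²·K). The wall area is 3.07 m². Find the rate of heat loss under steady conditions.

Using the resistance-network approach (series):
R_carbon steel = L/(kA) = 0.0032/(42.1×3.07) = 2.476×10^-5 K/W
R_vermiculite fill = L/(kA) = 0.024/(0.0693×3.07) = 0.1128 K/W
R_aluminium = L/(kA) = 0.0031/(222×3.07) = 4.549×10^-6 K/W
R_outer film = 1/(h_o·A) = 1/(19.8×3.07) = 0.01645 K/W
R_total = 0.1293 K/W
Q = ΔT / R_total = 149 / 0.1293

Q ≈ 1150 W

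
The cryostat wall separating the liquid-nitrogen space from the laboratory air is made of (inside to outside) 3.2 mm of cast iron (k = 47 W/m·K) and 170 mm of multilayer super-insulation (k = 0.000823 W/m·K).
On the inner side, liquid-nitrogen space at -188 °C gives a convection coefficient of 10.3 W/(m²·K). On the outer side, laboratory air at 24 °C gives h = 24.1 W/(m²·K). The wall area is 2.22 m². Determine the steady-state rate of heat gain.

Q ≈ 2.28 W

Model the wall as resistances in series:
R_inner film = 1/(h_i·A) = 1/(10.3×2.22) = 0.04373 K/W
R_cast iron = L/(kA) = 0.0032/(47×2.22) = 3.067×10^-5 K/W
R_multilayer super-insulation = L/(kA) = 0.17/(0.000823×2.22) = 93.05 K/W
R_outer film = 1/(h_o·A) = 1/(24.1×2.22) = 0.01869 K/W
R_total = 93.11 K/W
Q = ΔT / R_total = 212 / 93.11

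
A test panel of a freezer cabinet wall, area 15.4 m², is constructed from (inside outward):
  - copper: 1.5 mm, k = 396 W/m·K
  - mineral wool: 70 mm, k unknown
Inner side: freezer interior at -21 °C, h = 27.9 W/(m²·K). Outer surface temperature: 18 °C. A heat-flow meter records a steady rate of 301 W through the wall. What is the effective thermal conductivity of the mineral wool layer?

k ≈ 0.0357 W/(m·K)

Treating each layer as a thermal resistance in series:
R_inner film = 1/(h_i·A) = 1/(27.9×15.4) = 0.002327 K/W
R_copper = L/(kA) = 0.0015/(396×15.4) = 2.46×10^-7 K/W
Sum of known resistances R_other = 0.002328 K/W
Total R = ΔT/Q = 39/301 = 0.1296 K/W
R_mineral wool = R_total − R_other = 0.1272 K/W
k = L/(R·A) = 0.07/(0.1272×15.4)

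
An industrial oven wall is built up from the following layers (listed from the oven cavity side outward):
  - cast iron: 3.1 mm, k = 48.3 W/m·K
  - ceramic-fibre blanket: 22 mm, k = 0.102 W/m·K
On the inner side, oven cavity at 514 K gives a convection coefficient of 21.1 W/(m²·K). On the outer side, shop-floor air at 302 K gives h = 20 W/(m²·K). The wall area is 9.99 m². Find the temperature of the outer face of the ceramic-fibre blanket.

T ≈ 336 K

Using the resistance-network approach (series):
R_inner film = 1/(h_i·A) = 1/(21.1×9.99) = 0.004744 K/W
R_cast iron = L/(kA) = 0.0031/(48.3×9.99) = 6.425×10^-6 K/W
R_ceramic-fibre blanket = L/(kA) = 0.022/(0.102×9.99) = 0.02159 K/W
R_outer film = 1/(h_o·A) = 1/(20×9.99) = 0.005005 K/W
R_total = 0.03135 K/W;  Q = ΔT/R_total = 212/0.03135 = 6763 W
T_interface = T_inner − Q·ΣR(inner→interface) = 514 − 6760×0.02634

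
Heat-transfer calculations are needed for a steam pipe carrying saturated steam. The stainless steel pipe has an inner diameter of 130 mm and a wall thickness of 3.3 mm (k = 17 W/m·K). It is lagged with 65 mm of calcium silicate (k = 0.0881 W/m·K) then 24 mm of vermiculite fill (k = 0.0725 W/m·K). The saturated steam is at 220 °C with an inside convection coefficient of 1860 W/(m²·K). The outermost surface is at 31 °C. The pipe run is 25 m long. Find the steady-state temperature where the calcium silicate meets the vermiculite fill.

T ≈ 74.7 °C

Radial resistances (cylindrical: R_cond = ln(r_o/r_i)/(2πkL), R_conv = 1/(h·2πrL)):
R_inner film = 1/(h_i·2πr₁L) = 1/(1860×2π×0.065×25) = 5.266×10^-5 K/W
R_stainless steel pipe wall = ln(68.3/65)/(2π×17×25) = 1.855×10^-5 K/W
R_calcium silicate = ln(133.3/68.3)/(2π×0.0881×25) = 0.04832 K/W
R_vermiculite fill = ln(157.3/133.3)/(2π×0.0725×25) = 0.01454 K/W
R_total = 0.06293 K/W
Q = ΔT/R_total = 189/0.06293
Q = 3000 W
T_interface = T_inner − Q·ΣR(inner→interface) = 220 − 3000×0.04839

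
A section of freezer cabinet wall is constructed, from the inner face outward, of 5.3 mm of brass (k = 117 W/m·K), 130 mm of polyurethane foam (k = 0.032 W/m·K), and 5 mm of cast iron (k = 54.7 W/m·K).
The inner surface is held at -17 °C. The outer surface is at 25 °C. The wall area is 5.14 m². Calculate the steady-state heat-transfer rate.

Q ≈ 53.1 W

Model the wall as resistances in series:
R_brass = L/(kA) = 0.0053/(117×5.14) = 8.813×10^-6 K/W
R_polyurethane foam = L/(kA) = 0.13/(0.032×5.14) = 0.7904 K/W
R_cast iron = L/(kA) = 0.005/(54.7×5.14) = 1.778×10^-5 K/W
R_total = 0.7904 K/W
Q = ΔT / R_total = 42 / 0.7904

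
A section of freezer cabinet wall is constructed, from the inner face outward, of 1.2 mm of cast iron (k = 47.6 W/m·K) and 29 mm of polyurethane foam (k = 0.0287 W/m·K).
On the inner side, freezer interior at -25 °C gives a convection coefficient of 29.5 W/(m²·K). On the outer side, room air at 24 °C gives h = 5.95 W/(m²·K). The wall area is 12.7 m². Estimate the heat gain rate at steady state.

Q ≈ 513 W

Thermal resistances in series:
R_inner film = 1/(h_i·A) = 1/(29.5×12.7) = 0.002669 K/W
R_cast iron = L/(kA) = 0.0012/(47.6×12.7) = 1.985×10^-6 K/W
R_polyurethane foam = L/(kA) = 0.029/(0.0287×12.7) = 0.07956 K/W
R_outer film = 1/(h_o·A) = 1/(5.95×12.7) = 0.01323 K/W
R_total = 0.09547 K/W
Q = ΔT / R_total = 49 / 0.09547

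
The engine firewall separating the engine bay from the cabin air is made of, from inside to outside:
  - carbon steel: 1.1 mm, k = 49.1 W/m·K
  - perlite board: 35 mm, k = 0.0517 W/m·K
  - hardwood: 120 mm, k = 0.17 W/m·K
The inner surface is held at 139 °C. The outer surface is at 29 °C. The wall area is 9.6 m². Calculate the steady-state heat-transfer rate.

Treating each layer as a thermal resistance in series:
R_carbon steel = L/(kA) = 0.0011/(49.1×9.6) = 2.334×10^-6 K/W
R_perlite board = L/(kA) = 0.035/(0.0517×9.6) = 0.07052 K/W
R_hardwood = L/(kA) = 0.12/(0.17×9.6) = 0.07353 K/W
R_total = 0.1441 K/W
Q = ΔT / R_total = 110 / 0.1441

Q ≈ 764 W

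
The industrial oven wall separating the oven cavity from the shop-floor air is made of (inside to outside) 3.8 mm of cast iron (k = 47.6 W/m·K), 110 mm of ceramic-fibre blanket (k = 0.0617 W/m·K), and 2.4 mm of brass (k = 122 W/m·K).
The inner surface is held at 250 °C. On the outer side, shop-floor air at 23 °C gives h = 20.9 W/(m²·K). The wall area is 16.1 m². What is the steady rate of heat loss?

Using the resistance-network approach (series):
R_cast iron = L/(kA) = 0.0038/(47.6×16.1) = 4.959×10^-6 K/W
R_ceramic-fibre blanket = L/(kA) = 0.11/(0.0617×16.1) = 0.1107 K/W
R_brass = L/(kA) = 0.0024/(122×16.1) = 1.222×10^-6 K/W
R_outer film = 1/(h_o·A) = 1/(20.9×16.1) = 0.002972 K/W
R_total = 0.1137 K/W
Q = ΔT / R_total = 227 / 0.1137

Q ≈ 2000 W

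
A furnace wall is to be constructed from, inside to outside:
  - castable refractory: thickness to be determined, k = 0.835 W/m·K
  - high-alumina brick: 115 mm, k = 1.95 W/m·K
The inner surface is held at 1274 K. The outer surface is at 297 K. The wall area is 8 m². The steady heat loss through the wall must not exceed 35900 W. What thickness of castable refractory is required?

L ≈ 133 mm

Using the resistance-network approach (series):
R_high-alumina brick = L/(kA) = 0.115/(1.95×8) = 0.007372 K/W
Sum of the known resistances R_other = 0.007372 K/W
Required total resistance R_tot = ΔT/Q_allow = 977/35900 = 0.02721 K/W
R_castable refractory = R_tot − R_other = 0.01984 K/W
L = R·k·A = 0.01984×0.835×8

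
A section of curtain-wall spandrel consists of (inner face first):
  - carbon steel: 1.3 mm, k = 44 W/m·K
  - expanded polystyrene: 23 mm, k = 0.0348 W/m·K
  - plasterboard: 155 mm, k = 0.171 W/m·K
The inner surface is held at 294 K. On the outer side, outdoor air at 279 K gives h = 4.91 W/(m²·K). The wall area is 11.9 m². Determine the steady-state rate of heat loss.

Series thermal resistances:
R_carbon steel = L/(kA) = 0.0013/(44×11.9) = 2.483×10^-6 K/W
R_expanded polystyrene = L/(kA) = 0.023/(0.0348×11.9) = 0.05554 K/W
R_plasterboard = L/(kA) = 0.155/(0.171×11.9) = 0.07617 K/W
R_outer film = 1/(h_o·A) = 1/(4.91×11.9) = 0.01711 K/W
R_total = 0.1488 K/W
Q = ΔT / R_total = 15 / 0.1488

Q ≈ 101 W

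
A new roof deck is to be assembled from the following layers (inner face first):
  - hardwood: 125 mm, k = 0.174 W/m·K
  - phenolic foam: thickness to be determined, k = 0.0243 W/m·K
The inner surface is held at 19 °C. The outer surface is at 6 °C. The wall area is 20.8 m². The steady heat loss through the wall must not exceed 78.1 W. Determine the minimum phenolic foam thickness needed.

Using the resistance-network approach (series):
R_hardwood = L/(kA) = 0.125/(0.174×20.8) = 0.03454 K/W
Sum of the known resistances R_other = 0.03454 K/W
Required total resistance R_tot = ΔT/Q_allow = 13/78.1 = 0.1665 K/W
R_phenolic foam = R_tot − R_other = 0.1319 K/W
L = R·k·A = 0.1319×0.0243×20.8

L ≈ 66.7 mm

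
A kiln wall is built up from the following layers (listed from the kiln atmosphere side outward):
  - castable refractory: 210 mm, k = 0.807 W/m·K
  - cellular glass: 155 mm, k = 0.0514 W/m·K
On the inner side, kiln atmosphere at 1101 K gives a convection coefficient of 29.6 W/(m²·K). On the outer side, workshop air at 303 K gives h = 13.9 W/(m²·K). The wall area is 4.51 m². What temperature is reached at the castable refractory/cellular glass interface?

T ≈ 1030 K

Using the resistance-network approach (series):
R_inner film = 1/(h_i·A) = 1/(29.6×4.51) = 0.007491 K/W
R_castable refractory = L/(kA) = 0.21/(0.807×4.51) = 0.0577 K/W
R_cellular glass = L/(kA) = 0.155/(0.0514×4.51) = 0.6686 K/W
R_outer film = 1/(h_o·A) = 1/(13.9×4.51) = 0.01595 K/W
R_total = 0.7498 K/W;  Q = ΔT/R_total = 798/0.7498 = 1064 W
T_interface = T_inner − Q·ΣR(inner→interface) = 1101 − 1060×0.06519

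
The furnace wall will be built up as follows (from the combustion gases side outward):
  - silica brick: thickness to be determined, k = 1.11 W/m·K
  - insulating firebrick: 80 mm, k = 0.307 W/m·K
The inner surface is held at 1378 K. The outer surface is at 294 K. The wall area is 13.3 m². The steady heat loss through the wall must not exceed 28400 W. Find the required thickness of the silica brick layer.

Thermal resistances in series:
R_insulating firebrick = L/(kA) = 0.08/(0.307×13.3) = 0.01959 K/W
Sum of the known resistances R_other = 0.01959 K/W
Required total resistance R_tot = ΔT/Q_allow = 1084/28400 = 0.03817 K/W
R_silica brick = R_tot − R_other = 0.01858 K/W
L = R·k·A = 0.01858×1.11×13.3

L ≈ 274 mm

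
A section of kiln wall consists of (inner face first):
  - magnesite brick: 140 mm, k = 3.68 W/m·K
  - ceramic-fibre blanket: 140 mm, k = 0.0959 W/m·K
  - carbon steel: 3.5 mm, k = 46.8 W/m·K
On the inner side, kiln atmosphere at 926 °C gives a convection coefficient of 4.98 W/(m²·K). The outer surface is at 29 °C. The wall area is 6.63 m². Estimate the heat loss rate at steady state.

Series thermal resistances:
R_inner film = 1/(h_i·A) = 1/(4.98×6.63) = 0.03029 K/W
R_magnesite brick = L/(kA) = 0.14/(3.68×6.63) = 0.005738 K/W
R_ceramic-fibre blanket = L/(kA) = 0.14/(0.0959×6.63) = 0.2202 K/W
R_carbon steel = L/(kA) = 0.0035/(46.8×6.63) = 1.128×10^-5 K/W
R_total = 0.2562 K/W
Q = ΔT / R_total = 897 / 0.2562

Q ≈ 3500 W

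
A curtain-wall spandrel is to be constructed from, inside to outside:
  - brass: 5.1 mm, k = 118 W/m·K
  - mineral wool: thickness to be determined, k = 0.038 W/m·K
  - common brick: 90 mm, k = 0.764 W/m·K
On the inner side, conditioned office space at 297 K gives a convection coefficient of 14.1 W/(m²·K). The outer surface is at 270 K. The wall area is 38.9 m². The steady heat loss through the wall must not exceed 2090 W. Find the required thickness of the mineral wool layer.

L ≈ 11.9 mm

Model the wall as resistances in series:
R_inner film = 1/(h_i·A) = 1/(14.1×38.9) = 0.001823 K/W
R_brass = L/(kA) = 0.0051/(118×38.9) = 1.111×10^-6 K/W
R_common brick = L/(kA) = 0.09/(0.764×38.9) = 0.003028 K/W
Sum of the known resistances R_other = 0.004853 K/W
Required total resistance R_tot = ΔT/Q_allow = 27/2090 = 0.01292 K/W
R_mineral wool = R_tot − R_other = 0.008066 K/W
L = R·k·A = 0.008066×0.038×38.9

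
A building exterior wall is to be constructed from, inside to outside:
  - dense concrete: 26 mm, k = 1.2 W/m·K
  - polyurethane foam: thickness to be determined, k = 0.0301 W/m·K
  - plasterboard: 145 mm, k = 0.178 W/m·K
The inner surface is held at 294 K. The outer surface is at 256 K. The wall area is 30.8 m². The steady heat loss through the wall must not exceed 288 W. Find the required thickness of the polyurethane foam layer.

Series thermal resistances:
R_dense concrete = L/(kA) = 0.026/(1.2×30.8) = 7.035×10^-4 K/W
R_plasterboard = L/(kA) = 0.145/(0.178×30.8) = 0.02645 K/W
Sum of the known resistances R_other = 0.02715 K/W
Required total resistance R_tot = ΔT/Q_allow = 38/288 = 0.1319 K/W
R_polyurethane foam = R_tot − R_other = 0.1048 K/W
L = R·k·A = 0.1048×0.0301×30.8

L ≈ 97.2 mm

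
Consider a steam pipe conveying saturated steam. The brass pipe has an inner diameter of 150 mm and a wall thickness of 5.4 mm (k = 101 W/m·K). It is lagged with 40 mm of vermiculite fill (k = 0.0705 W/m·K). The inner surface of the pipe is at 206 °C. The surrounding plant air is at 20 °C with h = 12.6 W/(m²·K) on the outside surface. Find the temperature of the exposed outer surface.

Treating each annulus and film as a series resistance:
R_brass pipe wall = ln(80.4/75)/(2π×101×1) = 1.096×10^-4 K/W
R_vermiculite fill = ln(120.4/80.4)/(2π×0.0705×1) = 0.9116 K/W
R_outer film = 1/(h_o·2πr_oL) = 1/(12.6×2π×0.1204×1) = 0.1049 K/W
R_total = 1.017 K/W
Q = ΔT/R_total = 186/1.017
Q = 183 W/m
T_interface = T_inner − Q·ΣR(inner→interface) = 206 − 183×0.9117

T ≈ 39.2 °C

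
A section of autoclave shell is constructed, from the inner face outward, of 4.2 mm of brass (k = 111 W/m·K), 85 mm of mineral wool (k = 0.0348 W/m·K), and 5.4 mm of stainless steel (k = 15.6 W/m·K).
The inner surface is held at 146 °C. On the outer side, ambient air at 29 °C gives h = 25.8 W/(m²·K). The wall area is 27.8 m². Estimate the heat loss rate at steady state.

Q ≈ 1310 W

Series thermal resistances:
R_brass = L/(kA) = 0.0042/(111×27.8) = 1.361×10^-6 K/W
R_mineral wool = L/(kA) = 0.085/(0.0348×27.8) = 0.08786 K/W
R_stainless steel = L/(kA) = 0.0054/(15.6×27.8) = 1.245×10^-5 K/W
R_outer film = 1/(h_o·A) = 1/(25.8×27.8) = 0.001394 K/W
R_total = 0.08927 K/W
Q = ΔT / R_total = 117 / 0.08927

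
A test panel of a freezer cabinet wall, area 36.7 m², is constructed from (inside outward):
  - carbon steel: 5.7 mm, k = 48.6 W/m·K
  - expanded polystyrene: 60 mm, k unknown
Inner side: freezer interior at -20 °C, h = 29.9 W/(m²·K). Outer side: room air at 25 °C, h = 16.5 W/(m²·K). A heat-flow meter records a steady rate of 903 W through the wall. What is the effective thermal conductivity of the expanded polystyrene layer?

Using the resistance-network approach (series):
R_inner film = 1/(h_i·A) = 1/(29.9×36.7) = 9.113×10^-4 K/W
R_carbon steel = L/(kA) = 0.0057/(48.6×36.7) = 3.196×10^-6 K/W
R_outer film = 1/(h_o·A) = 1/(16.5×36.7) = 0.001651 K/W
Sum of known resistances R_other = 0.002566 K/W
Total R = ΔT/Q = 45/903 = 0.04983 K/W
R_expanded polystyrene = R_total − R_other = 0.04727 K/W
k = L/(R·A) = 0.06/(0.04727×36.7)

k ≈ 0.0346 W/(m·K)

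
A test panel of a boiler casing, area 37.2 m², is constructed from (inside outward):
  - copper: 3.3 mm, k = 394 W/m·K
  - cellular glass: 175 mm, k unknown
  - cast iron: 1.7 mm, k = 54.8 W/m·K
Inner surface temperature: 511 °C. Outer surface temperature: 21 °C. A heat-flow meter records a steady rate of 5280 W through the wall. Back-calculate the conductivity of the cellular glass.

k ≈ 0.0507 W/(m·K)

Using the resistance-network approach (series):
R_copper = L/(kA) = 0.0033/(394×37.2) = 2.252×10^-7 K/W
R_cast iron = L/(kA) = 0.0017/(54.8×37.2) = 8.339×10^-7 K/W
Sum of known resistances R_other = 1.059×10^-6 K/W
Total R = ΔT/Q = 490/5280 = 0.0928 K/W
R_cellular glass = R_total − R_other = 0.0928 K/W
k = L/(R·A) = 0.175/(0.0928×37.2)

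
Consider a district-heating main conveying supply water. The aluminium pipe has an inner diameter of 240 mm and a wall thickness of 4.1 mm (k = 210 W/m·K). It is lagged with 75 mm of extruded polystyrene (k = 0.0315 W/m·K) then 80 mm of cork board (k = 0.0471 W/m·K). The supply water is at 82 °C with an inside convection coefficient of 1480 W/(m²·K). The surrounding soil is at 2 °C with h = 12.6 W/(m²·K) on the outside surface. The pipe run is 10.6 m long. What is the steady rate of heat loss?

Treating each annulus and film as a series resistance:
R_inner film = 1/(h_i·2πr₁L) = 1/(1480×2π×0.12×10.6) = 8.454×10^-5 K/W
R_aluminium pipe wall = ln(124.1/120)/(2π×210×10.6) = 2.402×10^-6 K/W
R_extruded polystyrene = ln(199.1/124.1)/(2π×0.0315×10.6) = 0.2253 K/W
R_cork board = ln(279.1/199.1)/(2π×0.0471×10.6) = 0.1077 K/W
R_outer film = 1/(h_o·2πr_oL) = 1/(12.6×2π×0.2791×10.6) = 0.00427 K/W
R_total = 0.3374 K/W
Q = ΔT/R_total = 80/0.3374

Q ≈ 237 W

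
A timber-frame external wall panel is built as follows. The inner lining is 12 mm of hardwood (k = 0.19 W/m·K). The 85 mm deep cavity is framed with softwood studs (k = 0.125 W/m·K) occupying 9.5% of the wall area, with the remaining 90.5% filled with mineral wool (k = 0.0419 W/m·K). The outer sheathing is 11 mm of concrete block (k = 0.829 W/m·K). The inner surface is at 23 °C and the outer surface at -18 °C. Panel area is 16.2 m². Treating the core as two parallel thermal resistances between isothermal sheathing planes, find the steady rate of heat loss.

Sheathing layers in series; stud and cavity paths in parallel between them.
R_inner = 0.012/(0.19×16.2) = 0.003899 K/W
R_stud  = 0.085/(0.125×0.095×16.2) = 0.4418 K/W
R_cav   = 0.085/(0.0419×0.905×16.2) = 0.1384 K/W
1/R_core = 1/R_stud + 1/R_cav → R_core = 0.1054 K/W
R_outer = 0.011/(0.829×16.2) = 8.191×10^-4 K/W
R_total = 0.1101 K/W
Q = ΔT/R_total = 41/0.1101

Q ≈ 372 W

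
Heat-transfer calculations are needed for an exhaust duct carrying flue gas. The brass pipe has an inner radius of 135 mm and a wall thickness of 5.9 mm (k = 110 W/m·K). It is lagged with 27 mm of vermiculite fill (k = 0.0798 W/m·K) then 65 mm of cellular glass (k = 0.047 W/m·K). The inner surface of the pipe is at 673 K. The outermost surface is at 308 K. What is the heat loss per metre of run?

Treating each annulus and film as a series resistance:
R_brass pipe wall = ln(140.9/135)/(2π×110×1) = 6.189×10^-5 K/W
R_vermiculite fill = ln(167.9/140.9)/(2π×0.0798×1) = 0.3497 K/W
R_cellular glass = ln(232.9/167.9)/(2π×0.047×1) = 1.108 K/W
R_total = 1.458 K/W
Q = ΔT/R_total = 365/1.458

q′ ≈ 250 W/m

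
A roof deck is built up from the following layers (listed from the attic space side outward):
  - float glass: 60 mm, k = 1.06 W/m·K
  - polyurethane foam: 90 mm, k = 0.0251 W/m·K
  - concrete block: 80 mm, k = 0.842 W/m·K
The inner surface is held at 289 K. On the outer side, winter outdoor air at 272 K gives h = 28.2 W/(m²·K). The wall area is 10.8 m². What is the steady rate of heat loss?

Q ≈ 48.7 W

Treating each layer as a thermal resistance in series:
R_float glass = L/(kA) = 0.06/(1.06×10.8) = 0.005241 K/W
R_polyurethane foam = L/(kA) = 0.09/(0.0251×10.8) = 0.332 K/W
R_concrete block = L/(kA) = 0.08/(0.842×10.8) = 0.008797 K/W
R_outer film = 1/(h_o·A) = 1/(28.2×10.8) = 0.003283 K/W
R_total = 0.3493 K/W
Q = ΔT / R_total = 17 / 0.3493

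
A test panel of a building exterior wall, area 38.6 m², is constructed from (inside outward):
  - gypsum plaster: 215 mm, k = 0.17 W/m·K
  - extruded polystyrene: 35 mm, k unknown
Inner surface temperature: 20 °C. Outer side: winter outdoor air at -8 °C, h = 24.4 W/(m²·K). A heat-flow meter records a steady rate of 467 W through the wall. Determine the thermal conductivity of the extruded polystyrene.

Series thermal resistances:
R_gypsum plaster = L/(kA) = 0.215/(0.17×38.6) = 0.03276 K/W
R_outer film = 1/(h_o·A) = 1/(24.4×38.6) = 0.001062 K/W
Sum of known resistances R_other = 0.03383 K/W
Total R = ΔT/Q = 28/467 = 0.05996 K/W
R_extruded polystyrene = R_total − R_other = 0.02613 K/W
k = L/(R·A) = 0.035/(0.02613×38.6)

k ≈ 0.0347 W/(m·K)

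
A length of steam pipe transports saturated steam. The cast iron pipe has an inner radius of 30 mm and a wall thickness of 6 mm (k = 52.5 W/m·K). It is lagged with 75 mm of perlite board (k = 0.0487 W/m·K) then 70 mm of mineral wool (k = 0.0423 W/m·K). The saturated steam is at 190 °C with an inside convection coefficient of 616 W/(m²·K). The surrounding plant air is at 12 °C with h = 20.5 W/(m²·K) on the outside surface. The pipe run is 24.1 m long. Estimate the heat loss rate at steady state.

Cylindrical conduction, so R = ln(r₂/r₁)/(2πkL) per layer, in series:
R_inner film = 1/(h_i·2πr₁L) = 1/(616×2π×0.03×24.1) = 3.574×10^-4 K/W
R_cast iron pipe wall = ln(36/30)/(2π×52.5×24.1) = 2.293×10^-5 K/W
R_perlite board = ln(111/36)/(2π×0.0487×24.1) = 0.1527 K/W
R_mineral wool = ln(181/111)/(2π×0.0423×24.1) = 0.07634 K/W
R_outer film = 1/(h_o·2πr_oL) = 1/(20.5×2π×0.181×24.1) = 0.00178 K/W
R_total = 0.2312 K/W
Q = ΔT/R_total = 178/0.2312

Q ≈ 770 W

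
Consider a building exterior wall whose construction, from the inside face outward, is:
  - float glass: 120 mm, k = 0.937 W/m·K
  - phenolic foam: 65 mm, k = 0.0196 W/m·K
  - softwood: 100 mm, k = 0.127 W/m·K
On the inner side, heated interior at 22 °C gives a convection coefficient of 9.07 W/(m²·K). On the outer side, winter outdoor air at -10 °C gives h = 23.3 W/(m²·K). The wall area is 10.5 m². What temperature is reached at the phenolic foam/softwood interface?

Thermal resistances in series:
R_inner film = 1/(h_i·A) = 1/(9.07×10.5) = 0.0105 K/W
R_float glass = L/(kA) = 0.12/(0.937×10.5) = 0.0122 K/W
R_phenolic foam = L/(kA) = 0.065/(0.0196×10.5) = 0.3158 K/W
R_softwood = L/(kA) = 0.1/(0.127×10.5) = 0.07499 K/W
R_outer film = 1/(h_o·A) = 1/(23.3×10.5) = 0.004087 K/W
R_total = 0.4176 K/W;  Q = ΔT/R_total = 32/0.4176 = 76.63 W
T_interface = T_inner − Q·ΣR(inner→interface) = 22 − 76.6×0.3385

T ≈ -3.94 °C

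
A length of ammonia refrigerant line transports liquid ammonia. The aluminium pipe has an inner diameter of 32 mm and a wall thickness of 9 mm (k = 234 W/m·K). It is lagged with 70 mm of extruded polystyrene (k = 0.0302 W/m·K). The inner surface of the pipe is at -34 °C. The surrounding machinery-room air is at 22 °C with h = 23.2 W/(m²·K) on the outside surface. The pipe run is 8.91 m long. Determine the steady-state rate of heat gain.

For a radial system each layer contributes R = ln(r_out/r_in)/(2πkL); films add R = 1/(hA).
R_aluminium pipe wall = ln(25/16)/(2π×234×8.91) = 3.407×10^-5 K/W
R_extruded polystyrene = ln(95/25)/(2π×0.0302×8.91) = 0.7896 K/W
R_outer film = 1/(h_o·2πr_oL) = 1/(23.2×2π×0.095×8.91) = 0.008105 K/W
R_total = 0.7978 K/W
Q = ΔT/R_total = 56/0.7978

Q ≈ 70.2 W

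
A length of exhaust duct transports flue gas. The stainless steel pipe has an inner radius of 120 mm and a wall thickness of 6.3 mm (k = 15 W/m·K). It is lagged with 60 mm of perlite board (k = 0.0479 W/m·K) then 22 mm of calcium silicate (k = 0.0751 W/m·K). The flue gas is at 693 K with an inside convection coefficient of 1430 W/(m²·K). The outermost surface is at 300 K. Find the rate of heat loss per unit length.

For a radial system each layer contributes R = ln(r_out/r_in)/(2πkL); films add R = 1/(hA).
R_inner film = 1/(h_i·2πr₁L) = 1/(1430×2π×0.12×1) = 9.275×10^-4 K/W
R_stainless steel pipe wall = ln(126.3/120)/(2π×15×1) = 5.429×10^-4 K/W
R_perlite board = ln(186.3/126.3)/(2π×0.0479×1) = 1.292 K/W
R_calcium silicate = ln(208.3/186.3)/(2π×0.0751×1) = 0.2366 K/W
R_total = 1.53 K/W
Q = ΔT/R_total = 393/1.53

q′ ≈ 257 W/m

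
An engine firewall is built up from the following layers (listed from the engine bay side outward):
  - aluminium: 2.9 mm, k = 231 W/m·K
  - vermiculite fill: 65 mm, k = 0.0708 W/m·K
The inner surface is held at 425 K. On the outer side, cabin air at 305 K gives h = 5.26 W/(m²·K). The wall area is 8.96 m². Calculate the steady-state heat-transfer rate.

Q ≈ 970 W

Using the resistance-network approach (series):
R_aluminium = L/(kA) = 0.0029/(231×8.96) = 1.401×10^-6 K/W
R_vermiculite fill = L/(kA) = 0.065/(0.0708×8.96) = 0.1025 K/W
R_outer film = 1/(h_o·A) = 1/(5.26×8.96) = 0.02122 K/W
R_total = 0.1237 K/W
Q = ΔT / R_total = 120 / 0.1237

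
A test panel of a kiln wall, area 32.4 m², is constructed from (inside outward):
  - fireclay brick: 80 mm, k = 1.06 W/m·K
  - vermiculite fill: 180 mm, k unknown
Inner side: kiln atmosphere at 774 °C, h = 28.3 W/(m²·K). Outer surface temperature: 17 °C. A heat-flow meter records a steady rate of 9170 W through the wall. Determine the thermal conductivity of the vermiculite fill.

Model the wall as resistances in series:
R_inner film = 1/(h_i·A) = 1/(28.3×32.4) = 0.001091 K/W
R_fireclay brick = L/(kA) = 0.08/(1.06×32.4) = 0.002329 K/W
Sum of known resistances R_other = 0.00342 K/W
Total R = ΔT/Q = 757/9170 = 0.08255 K/W
R_vermiculite fill = R_total − R_other = 0.07913 K/W
k = L/(R·A) = 0.18/(0.07913×32.4)

k ≈ 0.0702 W/(m·K)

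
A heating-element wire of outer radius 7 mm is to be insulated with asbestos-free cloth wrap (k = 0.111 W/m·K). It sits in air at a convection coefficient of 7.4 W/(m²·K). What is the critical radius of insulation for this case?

r_cr ≈ 15 mm

For a cylinder r_cr = k/h = 0.111/7.4
r_cr = 15 mm; since the bare radius (7 mm) is below r_cr, adding a thin layer of insulation will *increase* heat loss.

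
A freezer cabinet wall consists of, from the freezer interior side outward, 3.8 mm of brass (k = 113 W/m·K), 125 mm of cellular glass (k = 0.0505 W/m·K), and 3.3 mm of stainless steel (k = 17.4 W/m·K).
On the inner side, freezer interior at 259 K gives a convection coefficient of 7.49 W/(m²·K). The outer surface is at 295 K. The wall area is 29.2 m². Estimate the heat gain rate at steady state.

Thermal resistances in series:
R_inner film = 1/(h_i·A) = 1/(7.49×29.2) = 0.004572 K/W
R_brass = L/(kA) = 0.0038/(113×29.2) = 1.152×10^-6 K/W
R_cellular glass = L/(kA) = 0.125/(0.0505×29.2) = 0.08477 K/W
R_stainless steel = L/(kA) = 0.0033/(17.4×29.2) = 6.495×10^-6 K/W
R_total = 0.08935 K/W
Q = ΔT / R_total = 36 / 0.08935

Q ≈ 403 W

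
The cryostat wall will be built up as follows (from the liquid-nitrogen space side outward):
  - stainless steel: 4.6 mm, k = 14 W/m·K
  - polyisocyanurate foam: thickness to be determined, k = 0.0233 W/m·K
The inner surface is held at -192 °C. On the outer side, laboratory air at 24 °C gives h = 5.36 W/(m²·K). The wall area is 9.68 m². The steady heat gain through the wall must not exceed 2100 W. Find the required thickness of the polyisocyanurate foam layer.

L ≈ 18.8 mm

Model the wall as resistances in series:
R_stainless steel = L/(kA) = 0.0046/(14×9.68) = 3.394×10^-5 K/W
R_outer film = 1/(h_o·A) = 1/(5.36×9.68) = 0.01927 K/W
Sum of the known resistances R_other = 0.01931 K/W
Required total resistance R_tot = ΔT/Q_allow = 216/2100 = 0.1029 K/W
R_polyisocyanurate foam = R_tot − R_other = 0.08355 K/W
L = R·k·A = 0.08355×0.0233×9.68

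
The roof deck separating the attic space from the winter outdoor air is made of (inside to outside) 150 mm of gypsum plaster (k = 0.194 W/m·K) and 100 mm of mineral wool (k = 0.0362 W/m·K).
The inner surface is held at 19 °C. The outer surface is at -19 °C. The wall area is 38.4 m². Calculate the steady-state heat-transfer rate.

Q ≈ 413 W

Model the wall as resistances in series:
R_gypsum plaster = L/(kA) = 0.15/(0.194×38.4) = 0.02014 K/W
R_mineral wool = L/(kA) = 0.1/(0.0362×38.4) = 0.07194 K/W
R_total = 0.09207 K/W
Q = ΔT / R_total = 38 / 0.09207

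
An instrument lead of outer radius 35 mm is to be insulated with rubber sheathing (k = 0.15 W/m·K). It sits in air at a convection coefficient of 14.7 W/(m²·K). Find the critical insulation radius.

For a cylinder r_cr = k/h = 0.15/14.7
r_cr = 10.2 mm; since the bare radius (35 mm) is above r_cr, any added insulation will reduce heat loss.

r_cr ≈ 10.2 mm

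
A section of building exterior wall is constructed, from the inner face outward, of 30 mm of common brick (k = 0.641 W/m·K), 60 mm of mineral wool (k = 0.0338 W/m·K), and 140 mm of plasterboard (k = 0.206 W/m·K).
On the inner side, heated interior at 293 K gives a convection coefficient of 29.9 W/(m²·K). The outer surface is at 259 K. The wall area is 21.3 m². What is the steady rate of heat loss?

Thermal resistances in series:
R_inner film = 1/(h_i·A) = 1/(29.9×21.3) = 0.00157 K/W
R_common brick = L/(kA) = 0.03/(0.641×21.3) = 0.002197 K/W
R_mineral wool = L/(kA) = 0.06/(0.0338×21.3) = 0.08334 K/W
R_plasterboard = L/(kA) = 0.14/(0.206×21.3) = 0.03191 K/W
R_total = 0.119 K/W
Q = ΔT / R_total = 34 / 0.119

Q ≈ 286 W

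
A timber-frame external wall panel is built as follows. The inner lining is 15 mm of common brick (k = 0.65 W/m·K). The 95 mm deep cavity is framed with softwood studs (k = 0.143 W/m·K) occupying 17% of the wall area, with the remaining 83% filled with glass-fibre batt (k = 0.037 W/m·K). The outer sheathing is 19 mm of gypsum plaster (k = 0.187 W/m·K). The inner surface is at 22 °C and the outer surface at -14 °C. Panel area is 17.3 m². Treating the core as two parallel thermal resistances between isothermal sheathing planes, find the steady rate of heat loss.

Q ≈ 336 W

Sheathing layers in series; stud and cavity paths in parallel between them.
R_inner = 0.015/(0.65×17.3) = 0.001334 K/W
R_stud  = 0.095/(0.143×0.17×17.3) = 0.2259 K/W
R_cav   = 0.095/(0.037×0.83×17.3) = 0.1788 K/W
1/R_core = 1/R_stud + 1/R_cav → R_core = 0.09981 K/W
R_outer = 0.019/(0.187×17.3) = 0.005873 K/W
R_total = 0.107 K/W
Q = ΔT/R_total = 36/0.107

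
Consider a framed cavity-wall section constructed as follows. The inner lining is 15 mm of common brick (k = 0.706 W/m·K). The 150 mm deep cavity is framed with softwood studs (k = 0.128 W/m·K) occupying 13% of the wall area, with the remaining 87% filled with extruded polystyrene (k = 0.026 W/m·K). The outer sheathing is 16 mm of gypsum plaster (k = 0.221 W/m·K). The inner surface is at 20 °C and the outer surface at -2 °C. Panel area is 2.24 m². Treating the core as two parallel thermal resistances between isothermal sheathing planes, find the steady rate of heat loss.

Sheathing layers in series; stud and cavity paths in parallel between them.
R_inner = 0.015/(0.706×2.24) = 0.009485 K/W
R_stud  = 0.15/(0.128×0.13×2.24) = 4.024 K/W
R_cav   = 0.15/(0.026×0.87×2.24) = 2.96 K/W
1/R_core = 1/R_stud + 1/R_cav → R_core = 1.706 K/W
R_outer = 0.016/(0.221×2.24) = 0.03232 K/W
R_total = 1.747 K/W
Q = ΔT/R_total = 22/1.747

Q ≈ 12.6 W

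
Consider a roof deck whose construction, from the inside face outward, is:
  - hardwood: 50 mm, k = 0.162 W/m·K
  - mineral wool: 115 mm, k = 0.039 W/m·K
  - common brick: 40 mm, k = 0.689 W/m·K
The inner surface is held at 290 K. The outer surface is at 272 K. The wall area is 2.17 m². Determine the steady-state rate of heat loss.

Q ≈ 11.8 W

Treating each layer as a thermal resistance in series:
R_hardwood = L/(kA) = 0.05/(0.162×2.17) = 0.1422 K/W
R_mineral wool = L/(kA) = 0.115/(0.039×2.17) = 1.359 K/W
R_common brick = L/(kA) = 0.04/(0.689×2.17) = 0.02675 K/W
R_total = 1.528 K/W
Q = ΔT / R_total = 18 / 1.528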